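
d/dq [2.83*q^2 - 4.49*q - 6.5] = 5.66*q - 4.49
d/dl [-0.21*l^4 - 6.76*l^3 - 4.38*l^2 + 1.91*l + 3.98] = -0.84*l^3 - 20.28*l^2 - 8.76*l + 1.91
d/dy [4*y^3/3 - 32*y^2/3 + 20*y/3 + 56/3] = 4*y^2 - 64*y/3 + 20/3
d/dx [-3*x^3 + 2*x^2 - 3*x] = -9*x^2 + 4*x - 3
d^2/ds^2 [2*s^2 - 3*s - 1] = 4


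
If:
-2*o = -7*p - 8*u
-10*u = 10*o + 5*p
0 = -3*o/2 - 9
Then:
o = -6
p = -20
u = 16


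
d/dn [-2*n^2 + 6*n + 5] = 6 - 4*n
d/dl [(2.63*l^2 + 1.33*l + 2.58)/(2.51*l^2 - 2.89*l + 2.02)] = (-10.939*l^2 - 2.3264*l + 10.1428)/(6.3001*l^4 - 14.5078*l^3 + 18.4925*l^2 - 11.6756*l + 4.0804)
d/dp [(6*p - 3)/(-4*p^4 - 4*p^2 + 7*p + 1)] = 3*(-8*p^4 - 8*p^2 + 14*p + (2*p - 1)*(16*p^3 + 8*p - 7) + 2)/(4*p^4 + 4*p^2 - 7*p - 1)^2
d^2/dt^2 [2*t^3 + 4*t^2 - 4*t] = 12*t + 8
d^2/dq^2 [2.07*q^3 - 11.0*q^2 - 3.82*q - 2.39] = 12.42*q - 22.0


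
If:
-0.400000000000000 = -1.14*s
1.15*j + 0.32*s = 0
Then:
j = -0.10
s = 0.35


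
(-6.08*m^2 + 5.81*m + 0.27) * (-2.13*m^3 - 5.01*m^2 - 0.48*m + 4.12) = 12.9504*m^5 + 18.0855*m^4 - 26.7648*m^3 - 29.1911*m^2 + 23.8076*m + 1.1124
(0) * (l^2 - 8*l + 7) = 0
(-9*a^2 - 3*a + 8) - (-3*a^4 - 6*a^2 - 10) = 3*a^4 - 3*a^2 - 3*a + 18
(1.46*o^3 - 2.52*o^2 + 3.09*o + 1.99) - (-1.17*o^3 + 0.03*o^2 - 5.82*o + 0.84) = 2.63*o^3 - 2.55*o^2 + 8.91*o + 1.15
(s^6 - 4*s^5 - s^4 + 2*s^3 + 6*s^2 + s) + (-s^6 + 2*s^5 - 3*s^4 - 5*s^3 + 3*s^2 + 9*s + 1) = -2*s^5 - 4*s^4 - 3*s^3 + 9*s^2 + 10*s + 1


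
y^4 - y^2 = y^2*(y - 1)*(y + 1)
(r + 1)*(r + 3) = r^2 + 4*r + 3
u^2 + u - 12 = (u - 3)*(u + 4)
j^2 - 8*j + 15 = (j - 5)*(j - 3)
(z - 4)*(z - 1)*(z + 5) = z^3 - 21*z + 20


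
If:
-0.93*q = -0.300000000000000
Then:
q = 0.32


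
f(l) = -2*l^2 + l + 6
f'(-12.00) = 49.00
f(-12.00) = -294.00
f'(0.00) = 1.00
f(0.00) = 6.00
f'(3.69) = -13.76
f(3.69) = -17.54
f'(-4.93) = 20.72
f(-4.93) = -47.54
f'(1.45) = -4.80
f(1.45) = 3.24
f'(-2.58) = 11.32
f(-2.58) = -9.89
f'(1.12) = -3.48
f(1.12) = 4.61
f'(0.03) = 0.88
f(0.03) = 6.03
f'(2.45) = -8.80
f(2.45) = -3.56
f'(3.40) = -12.60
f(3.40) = -13.72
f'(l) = 1 - 4*l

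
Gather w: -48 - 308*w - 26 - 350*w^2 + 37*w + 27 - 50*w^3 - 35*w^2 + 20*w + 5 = -50*w^3 - 385*w^2 - 251*w - 42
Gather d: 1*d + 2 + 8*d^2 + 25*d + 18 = 8*d^2 + 26*d + 20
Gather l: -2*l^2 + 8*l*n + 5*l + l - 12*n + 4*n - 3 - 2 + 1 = -2*l^2 + l*(8*n + 6) - 8*n - 4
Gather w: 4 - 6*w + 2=6 - 6*w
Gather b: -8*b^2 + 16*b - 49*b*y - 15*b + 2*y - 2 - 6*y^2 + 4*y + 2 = -8*b^2 + b*(1 - 49*y) - 6*y^2 + 6*y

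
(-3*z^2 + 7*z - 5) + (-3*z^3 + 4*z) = -3*z^3 - 3*z^2 + 11*z - 5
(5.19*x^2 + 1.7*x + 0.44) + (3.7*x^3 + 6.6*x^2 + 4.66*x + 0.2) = 3.7*x^3 + 11.79*x^2 + 6.36*x + 0.64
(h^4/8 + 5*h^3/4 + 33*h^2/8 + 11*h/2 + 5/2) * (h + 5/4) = h^5/8 + 45*h^4/32 + 91*h^3/16 + 341*h^2/32 + 75*h/8 + 25/8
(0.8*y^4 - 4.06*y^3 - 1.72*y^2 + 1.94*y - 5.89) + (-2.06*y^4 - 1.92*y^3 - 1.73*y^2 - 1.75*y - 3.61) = -1.26*y^4 - 5.98*y^3 - 3.45*y^2 + 0.19*y - 9.5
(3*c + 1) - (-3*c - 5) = 6*c + 6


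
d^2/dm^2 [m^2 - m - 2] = 2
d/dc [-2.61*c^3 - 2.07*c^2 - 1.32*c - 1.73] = -7.83*c^2 - 4.14*c - 1.32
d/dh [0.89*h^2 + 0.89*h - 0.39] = 1.78*h + 0.89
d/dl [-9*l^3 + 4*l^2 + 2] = l*(8 - 27*l)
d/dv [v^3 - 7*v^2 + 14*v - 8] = 3*v^2 - 14*v + 14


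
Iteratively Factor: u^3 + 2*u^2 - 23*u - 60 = (u + 4)*(u^2 - 2*u - 15) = (u + 3)*(u + 4)*(u - 5)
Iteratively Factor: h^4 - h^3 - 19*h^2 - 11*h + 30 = (h + 3)*(h^3 - 4*h^2 - 7*h + 10) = (h - 1)*(h + 3)*(h^2 - 3*h - 10) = (h - 5)*(h - 1)*(h + 3)*(h + 2)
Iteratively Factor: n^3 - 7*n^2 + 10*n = (n)*(n^2 - 7*n + 10) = n*(n - 2)*(n - 5)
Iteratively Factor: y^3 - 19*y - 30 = (y + 2)*(y^2 - 2*y - 15) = (y - 5)*(y + 2)*(y + 3)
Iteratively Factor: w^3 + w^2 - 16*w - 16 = (w + 1)*(w^2 - 16) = (w - 4)*(w + 1)*(w + 4)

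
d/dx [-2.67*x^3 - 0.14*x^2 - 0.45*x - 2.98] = -8.01*x^2 - 0.28*x - 0.45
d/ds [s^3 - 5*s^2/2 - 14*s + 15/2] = 3*s^2 - 5*s - 14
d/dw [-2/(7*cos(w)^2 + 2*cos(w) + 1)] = -4*(7*cos(w) + 1)*sin(w)/(7*cos(w)^2 + 2*cos(w) + 1)^2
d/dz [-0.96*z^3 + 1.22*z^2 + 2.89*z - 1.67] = -2.88*z^2 + 2.44*z + 2.89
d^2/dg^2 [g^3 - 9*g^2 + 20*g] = 6*g - 18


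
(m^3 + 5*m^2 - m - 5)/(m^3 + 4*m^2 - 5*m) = (m + 1)/m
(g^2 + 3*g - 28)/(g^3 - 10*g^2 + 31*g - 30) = (g^2 + 3*g - 28)/(g^3 - 10*g^2 + 31*g - 30)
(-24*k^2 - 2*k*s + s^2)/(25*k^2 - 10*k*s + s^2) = (-24*k^2 - 2*k*s + s^2)/(25*k^2 - 10*k*s + s^2)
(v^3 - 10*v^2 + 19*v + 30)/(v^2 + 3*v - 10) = (v^3 - 10*v^2 + 19*v + 30)/(v^2 + 3*v - 10)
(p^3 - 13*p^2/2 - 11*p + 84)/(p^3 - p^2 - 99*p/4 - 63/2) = 2*(p - 4)/(2*p + 3)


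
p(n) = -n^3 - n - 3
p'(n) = -3*n^2 - 1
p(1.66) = -9.23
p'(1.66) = -9.27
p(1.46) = -7.57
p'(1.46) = -7.39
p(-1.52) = 2.03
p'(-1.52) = -7.93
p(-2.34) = 12.15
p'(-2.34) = -17.43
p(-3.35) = 37.95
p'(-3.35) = -34.67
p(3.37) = -44.64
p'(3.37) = -35.07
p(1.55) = -8.27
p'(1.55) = -8.21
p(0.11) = -3.11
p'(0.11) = -1.04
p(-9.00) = 735.00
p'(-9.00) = -244.00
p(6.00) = -225.00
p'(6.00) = -109.00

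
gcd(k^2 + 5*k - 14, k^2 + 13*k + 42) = k + 7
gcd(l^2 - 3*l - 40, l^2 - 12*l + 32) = l - 8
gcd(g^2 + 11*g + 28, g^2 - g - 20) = g + 4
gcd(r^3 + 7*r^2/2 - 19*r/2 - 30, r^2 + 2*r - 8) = r + 4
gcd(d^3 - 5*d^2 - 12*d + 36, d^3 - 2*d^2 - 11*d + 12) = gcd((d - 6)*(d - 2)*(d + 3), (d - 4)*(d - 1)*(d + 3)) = d + 3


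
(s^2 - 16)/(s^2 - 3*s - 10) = (16 - s^2)/(-s^2 + 3*s + 10)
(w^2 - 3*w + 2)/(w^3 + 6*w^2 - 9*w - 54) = (w^2 - 3*w + 2)/(w^3 + 6*w^2 - 9*w - 54)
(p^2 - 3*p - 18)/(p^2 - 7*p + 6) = (p + 3)/(p - 1)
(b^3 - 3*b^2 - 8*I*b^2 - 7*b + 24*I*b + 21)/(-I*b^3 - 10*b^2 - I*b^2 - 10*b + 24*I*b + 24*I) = (I*b^3 + b^2*(8 - 3*I) - b*(24 + 7*I) + 21*I)/(b^3 + b^2*(1 - 10*I) - 2*b*(12 + 5*I) - 24)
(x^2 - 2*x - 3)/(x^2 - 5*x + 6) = (x + 1)/(x - 2)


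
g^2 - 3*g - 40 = (g - 8)*(g + 5)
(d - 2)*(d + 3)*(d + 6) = d^3 + 7*d^2 - 36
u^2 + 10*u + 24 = (u + 4)*(u + 6)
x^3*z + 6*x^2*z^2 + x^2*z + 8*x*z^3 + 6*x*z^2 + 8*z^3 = (x + 2*z)*(x + 4*z)*(x*z + z)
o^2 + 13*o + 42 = (o + 6)*(o + 7)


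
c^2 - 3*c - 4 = (c - 4)*(c + 1)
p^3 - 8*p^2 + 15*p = p*(p - 5)*(p - 3)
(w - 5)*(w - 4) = w^2 - 9*w + 20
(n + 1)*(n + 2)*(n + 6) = n^3 + 9*n^2 + 20*n + 12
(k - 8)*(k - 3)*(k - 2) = k^3 - 13*k^2 + 46*k - 48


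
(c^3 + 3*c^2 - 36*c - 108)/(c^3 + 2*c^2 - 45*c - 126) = (c - 6)/(c - 7)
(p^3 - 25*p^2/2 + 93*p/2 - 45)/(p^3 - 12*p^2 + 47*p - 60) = (p^2 - 15*p/2 + 9)/(p^2 - 7*p + 12)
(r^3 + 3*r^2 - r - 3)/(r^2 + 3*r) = r - 1/r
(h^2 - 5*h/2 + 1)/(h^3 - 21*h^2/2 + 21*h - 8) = 1/(h - 8)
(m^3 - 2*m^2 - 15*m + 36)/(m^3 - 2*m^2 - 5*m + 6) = (m^2 + m - 12)/(m^2 + m - 2)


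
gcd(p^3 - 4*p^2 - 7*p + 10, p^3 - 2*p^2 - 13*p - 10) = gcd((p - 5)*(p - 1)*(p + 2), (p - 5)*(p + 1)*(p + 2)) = p^2 - 3*p - 10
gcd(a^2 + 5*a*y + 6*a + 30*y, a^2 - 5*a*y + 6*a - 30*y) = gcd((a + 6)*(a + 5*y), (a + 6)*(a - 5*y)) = a + 6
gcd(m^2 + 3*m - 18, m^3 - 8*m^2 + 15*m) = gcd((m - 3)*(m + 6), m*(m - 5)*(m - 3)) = m - 3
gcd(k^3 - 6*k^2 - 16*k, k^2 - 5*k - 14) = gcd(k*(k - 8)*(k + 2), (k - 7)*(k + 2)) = k + 2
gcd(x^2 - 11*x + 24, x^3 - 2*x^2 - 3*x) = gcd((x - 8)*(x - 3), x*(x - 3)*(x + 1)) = x - 3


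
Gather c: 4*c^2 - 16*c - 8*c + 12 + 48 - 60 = 4*c^2 - 24*c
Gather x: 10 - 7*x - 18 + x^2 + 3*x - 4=x^2 - 4*x - 12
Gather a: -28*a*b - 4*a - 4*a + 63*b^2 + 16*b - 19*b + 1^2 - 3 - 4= a*(-28*b - 8) + 63*b^2 - 3*b - 6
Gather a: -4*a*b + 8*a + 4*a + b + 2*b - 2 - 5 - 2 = a*(12 - 4*b) + 3*b - 9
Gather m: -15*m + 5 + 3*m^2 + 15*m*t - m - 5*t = 3*m^2 + m*(15*t - 16) - 5*t + 5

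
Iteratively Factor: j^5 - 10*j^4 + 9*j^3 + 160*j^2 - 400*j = (j + 4)*(j^4 - 14*j^3 + 65*j^2 - 100*j) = (j - 5)*(j + 4)*(j^3 - 9*j^2 + 20*j) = j*(j - 5)*(j + 4)*(j^2 - 9*j + 20) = j*(j - 5)^2*(j + 4)*(j - 4)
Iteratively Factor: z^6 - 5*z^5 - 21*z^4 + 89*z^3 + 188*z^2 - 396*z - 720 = (z - 5)*(z^5 - 21*z^3 - 16*z^2 + 108*z + 144) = (z - 5)*(z + 3)*(z^4 - 3*z^3 - 12*z^2 + 20*z + 48) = (z - 5)*(z - 3)*(z + 3)*(z^3 - 12*z - 16) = (z - 5)*(z - 3)*(z + 2)*(z + 3)*(z^2 - 2*z - 8) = (z - 5)*(z - 3)*(z + 2)^2*(z + 3)*(z - 4)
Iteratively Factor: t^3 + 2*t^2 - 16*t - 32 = (t + 2)*(t^2 - 16) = (t + 2)*(t + 4)*(t - 4)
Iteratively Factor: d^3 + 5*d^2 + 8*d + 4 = (d + 2)*(d^2 + 3*d + 2) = (d + 1)*(d + 2)*(d + 2)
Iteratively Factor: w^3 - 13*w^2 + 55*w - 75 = (w - 5)*(w^2 - 8*w + 15) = (w - 5)^2*(w - 3)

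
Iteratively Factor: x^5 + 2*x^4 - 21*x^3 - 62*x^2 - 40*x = (x + 4)*(x^4 - 2*x^3 - 13*x^2 - 10*x) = x*(x + 4)*(x^3 - 2*x^2 - 13*x - 10) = x*(x + 1)*(x + 4)*(x^2 - 3*x - 10) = x*(x + 1)*(x + 2)*(x + 4)*(x - 5)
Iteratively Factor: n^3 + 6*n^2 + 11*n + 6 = (n + 2)*(n^2 + 4*n + 3) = (n + 1)*(n + 2)*(n + 3)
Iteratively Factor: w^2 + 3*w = (w)*(w + 3)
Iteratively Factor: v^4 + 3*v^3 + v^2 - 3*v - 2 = (v + 1)*(v^3 + 2*v^2 - v - 2) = (v + 1)*(v + 2)*(v^2 - 1) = (v + 1)^2*(v + 2)*(v - 1)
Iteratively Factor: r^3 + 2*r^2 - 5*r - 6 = (r + 1)*(r^2 + r - 6) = (r + 1)*(r + 3)*(r - 2)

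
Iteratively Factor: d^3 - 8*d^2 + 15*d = (d - 5)*(d^2 - 3*d) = d*(d - 5)*(d - 3)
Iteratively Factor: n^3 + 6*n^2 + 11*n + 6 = (n + 3)*(n^2 + 3*n + 2) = (n + 2)*(n + 3)*(n + 1)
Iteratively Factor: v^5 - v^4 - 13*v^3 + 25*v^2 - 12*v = (v)*(v^4 - v^3 - 13*v^2 + 25*v - 12) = v*(v - 3)*(v^3 + 2*v^2 - 7*v + 4) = v*(v - 3)*(v + 4)*(v^2 - 2*v + 1) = v*(v - 3)*(v - 1)*(v + 4)*(v - 1)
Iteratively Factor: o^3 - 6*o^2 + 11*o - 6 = (o - 1)*(o^2 - 5*o + 6) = (o - 2)*(o - 1)*(o - 3)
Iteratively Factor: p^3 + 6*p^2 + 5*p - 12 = (p + 4)*(p^2 + 2*p - 3) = (p - 1)*(p + 4)*(p + 3)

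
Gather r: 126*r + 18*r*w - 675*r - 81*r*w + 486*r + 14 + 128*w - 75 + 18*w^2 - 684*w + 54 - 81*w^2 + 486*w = r*(-63*w - 63) - 63*w^2 - 70*w - 7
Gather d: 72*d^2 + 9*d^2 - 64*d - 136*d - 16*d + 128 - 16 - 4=81*d^2 - 216*d + 108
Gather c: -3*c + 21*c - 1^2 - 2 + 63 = 18*c + 60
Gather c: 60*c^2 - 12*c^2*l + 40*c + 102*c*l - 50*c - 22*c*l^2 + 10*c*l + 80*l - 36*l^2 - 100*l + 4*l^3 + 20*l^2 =c^2*(60 - 12*l) + c*(-22*l^2 + 112*l - 10) + 4*l^3 - 16*l^2 - 20*l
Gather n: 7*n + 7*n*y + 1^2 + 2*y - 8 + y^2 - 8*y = n*(7*y + 7) + y^2 - 6*y - 7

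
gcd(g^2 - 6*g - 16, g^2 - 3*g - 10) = g + 2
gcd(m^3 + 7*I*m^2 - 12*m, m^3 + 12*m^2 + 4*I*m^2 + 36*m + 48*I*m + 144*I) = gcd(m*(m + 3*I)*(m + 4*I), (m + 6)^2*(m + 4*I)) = m + 4*I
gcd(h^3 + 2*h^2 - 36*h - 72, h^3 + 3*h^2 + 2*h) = h + 2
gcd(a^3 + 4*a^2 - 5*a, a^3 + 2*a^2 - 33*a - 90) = a + 5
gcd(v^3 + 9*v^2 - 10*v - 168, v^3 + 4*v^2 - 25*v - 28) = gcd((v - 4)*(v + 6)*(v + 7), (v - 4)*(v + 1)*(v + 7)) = v^2 + 3*v - 28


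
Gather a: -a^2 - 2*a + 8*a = -a^2 + 6*a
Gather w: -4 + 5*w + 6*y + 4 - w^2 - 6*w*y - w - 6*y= -w^2 + w*(4 - 6*y)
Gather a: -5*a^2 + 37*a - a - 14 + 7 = -5*a^2 + 36*a - 7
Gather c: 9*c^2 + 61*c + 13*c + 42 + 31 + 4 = 9*c^2 + 74*c + 77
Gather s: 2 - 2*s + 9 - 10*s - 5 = 6 - 12*s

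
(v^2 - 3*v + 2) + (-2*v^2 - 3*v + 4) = -v^2 - 6*v + 6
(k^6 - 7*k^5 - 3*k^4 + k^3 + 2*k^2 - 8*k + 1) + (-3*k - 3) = k^6 - 7*k^5 - 3*k^4 + k^3 + 2*k^2 - 11*k - 2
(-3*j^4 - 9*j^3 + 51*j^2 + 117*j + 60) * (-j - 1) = 3*j^5 + 12*j^4 - 42*j^3 - 168*j^2 - 177*j - 60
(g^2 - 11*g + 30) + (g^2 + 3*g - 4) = 2*g^2 - 8*g + 26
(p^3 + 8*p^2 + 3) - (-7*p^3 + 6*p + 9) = 8*p^3 + 8*p^2 - 6*p - 6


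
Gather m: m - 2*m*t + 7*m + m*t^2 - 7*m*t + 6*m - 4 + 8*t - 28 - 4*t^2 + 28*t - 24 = m*(t^2 - 9*t + 14) - 4*t^2 + 36*t - 56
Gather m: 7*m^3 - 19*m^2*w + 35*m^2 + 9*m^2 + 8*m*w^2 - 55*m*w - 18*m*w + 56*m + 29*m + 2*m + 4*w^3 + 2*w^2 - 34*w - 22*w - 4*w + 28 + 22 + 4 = 7*m^3 + m^2*(44 - 19*w) + m*(8*w^2 - 73*w + 87) + 4*w^3 + 2*w^2 - 60*w + 54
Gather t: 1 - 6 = -5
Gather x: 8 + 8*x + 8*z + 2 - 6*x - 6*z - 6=2*x + 2*z + 4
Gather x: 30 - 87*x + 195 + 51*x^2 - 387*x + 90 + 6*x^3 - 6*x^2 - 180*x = 6*x^3 + 45*x^2 - 654*x + 315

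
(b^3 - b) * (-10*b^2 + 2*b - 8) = -10*b^5 + 2*b^4 + 2*b^3 - 2*b^2 + 8*b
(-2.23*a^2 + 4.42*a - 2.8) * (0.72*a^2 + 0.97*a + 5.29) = -1.6056*a^4 + 1.0193*a^3 - 9.5253*a^2 + 20.6658*a - 14.812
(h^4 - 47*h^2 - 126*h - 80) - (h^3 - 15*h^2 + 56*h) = h^4 - h^3 - 32*h^2 - 182*h - 80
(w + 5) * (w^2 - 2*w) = w^3 + 3*w^2 - 10*w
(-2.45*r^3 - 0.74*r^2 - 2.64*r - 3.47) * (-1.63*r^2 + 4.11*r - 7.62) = 3.9935*r^5 - 8.8633*r^4 + 19.9308*r^3 + 0.4445*r^2 + 5.8551*r + 26.4414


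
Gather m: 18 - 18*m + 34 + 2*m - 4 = 48 - 16*m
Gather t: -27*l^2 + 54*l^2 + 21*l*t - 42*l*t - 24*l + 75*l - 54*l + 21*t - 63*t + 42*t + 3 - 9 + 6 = 27*l^2 - 21*l*t - 3*l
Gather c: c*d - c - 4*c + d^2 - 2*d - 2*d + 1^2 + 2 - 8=c*(d - 5) + d^2 - 4*d - 5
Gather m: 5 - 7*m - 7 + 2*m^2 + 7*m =2*m^2 - 2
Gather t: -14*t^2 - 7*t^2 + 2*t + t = -21*t^2 + 3*t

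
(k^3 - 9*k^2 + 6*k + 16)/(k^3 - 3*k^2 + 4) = (k - 8)/(k - 2)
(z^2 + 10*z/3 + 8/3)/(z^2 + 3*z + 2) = (z + 4/3)/(z + 1)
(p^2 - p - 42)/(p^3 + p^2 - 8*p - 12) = (p^2 - p - 42)/(p^3 + p^2 - 8*p - 12)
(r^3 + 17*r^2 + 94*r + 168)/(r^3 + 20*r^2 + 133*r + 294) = (r + 4)/(r + 7)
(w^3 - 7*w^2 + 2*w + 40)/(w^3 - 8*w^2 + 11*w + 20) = (w + 2)/(w + 1)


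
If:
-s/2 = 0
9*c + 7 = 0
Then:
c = -7/9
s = 0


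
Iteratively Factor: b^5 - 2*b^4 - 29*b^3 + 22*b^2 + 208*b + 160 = (b + 2)*(b^4 - 4*b^3 - 21*b^2 + 64*b + 80) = (b + 2)*(b + 4)*(b^3 - 8*b^2 + 11*b + 20) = (b - 4)*(b + 2)*(b + 4)*(b^2 - 4*b - 5) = (b - 5)*(b - 4)*(b + 2)*(b + 4)*(b + 1)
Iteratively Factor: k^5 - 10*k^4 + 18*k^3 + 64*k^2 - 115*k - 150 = (k - 3)*(k^4 - 7*k^3 - 3*k^2 + 55*k + 50) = (k - 5)*(k - 3)*(k^3 - 2*k^2 - 13*k - 10) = (k - 5)*(k - 3)*(k + 2)*(k^2 - 4*k - 5) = (k - 5)^2*(k - 3)*(k + 2)*(k + 1)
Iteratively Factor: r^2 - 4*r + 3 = (r - 3)*(r - 1)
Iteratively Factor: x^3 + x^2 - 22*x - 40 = (x - 5)*(x^2 + 6*x + 8) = (x - 5)*(x + 4)*(x + 2)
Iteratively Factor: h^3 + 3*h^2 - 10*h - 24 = (h + 2)*(h^2 + h - 12) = (h + 2)*(h + 4)*(h - 3)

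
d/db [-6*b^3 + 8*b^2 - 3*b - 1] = -18*b^2 + 16*b - 3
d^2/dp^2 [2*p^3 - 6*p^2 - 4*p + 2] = 12*p - 12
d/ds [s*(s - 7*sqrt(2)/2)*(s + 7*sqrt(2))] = 3*s^2 + 7*sqrt(2)*s - 49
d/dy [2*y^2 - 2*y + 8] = 4*y - 2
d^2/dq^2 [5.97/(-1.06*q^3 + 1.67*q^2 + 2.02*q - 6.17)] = ((37.9692*q - 19.9398)*(1.06*q^3 - 1.67*q^2 - 2.02*q + 6.17) - 5.97*(-6.36*q^2 + 6.68*q + 4.04)*(-3.18*q^2 + 3.34*q + 2.02))/(1.06*q^3 - 1.67*q^2 - 2.02*q + 6.17)^3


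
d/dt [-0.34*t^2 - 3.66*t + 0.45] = -0.68*t - 3.66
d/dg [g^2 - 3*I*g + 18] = 2*g - 3*I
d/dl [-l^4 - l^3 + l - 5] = -4*l^3 - 3*l^2 + 1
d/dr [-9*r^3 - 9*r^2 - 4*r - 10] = -27*r^2 - 18*r - 4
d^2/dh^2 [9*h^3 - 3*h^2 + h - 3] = 54*h - 6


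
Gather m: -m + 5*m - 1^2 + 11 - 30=4*m - 20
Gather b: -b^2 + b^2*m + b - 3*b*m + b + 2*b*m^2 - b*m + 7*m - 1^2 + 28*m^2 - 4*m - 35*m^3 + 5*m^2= b^2*(m - 1) + b*(2*m^2 - 4*m + 2) - 35*m^3 + 33*m^2 + 3*m - 1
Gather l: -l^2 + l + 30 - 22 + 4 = -l^2 + l + 12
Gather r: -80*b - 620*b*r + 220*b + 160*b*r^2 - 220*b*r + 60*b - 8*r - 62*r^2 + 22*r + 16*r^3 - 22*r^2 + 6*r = 200*b + 16*r^3 + r^2*(160*b - 84) + r*(20 - 840*b)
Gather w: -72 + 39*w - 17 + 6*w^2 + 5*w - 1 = 6*w^2 + 44*w - 90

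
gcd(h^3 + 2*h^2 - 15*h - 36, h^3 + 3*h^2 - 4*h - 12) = h + 3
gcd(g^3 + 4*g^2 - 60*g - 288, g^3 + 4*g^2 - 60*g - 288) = g^3 + 4*g^2 - 60*g - 288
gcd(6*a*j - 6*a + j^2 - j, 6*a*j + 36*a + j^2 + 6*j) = 6*a + j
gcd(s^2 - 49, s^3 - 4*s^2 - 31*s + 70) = s - 7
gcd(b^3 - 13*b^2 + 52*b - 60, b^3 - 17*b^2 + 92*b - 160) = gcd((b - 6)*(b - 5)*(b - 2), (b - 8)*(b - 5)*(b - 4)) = b - 5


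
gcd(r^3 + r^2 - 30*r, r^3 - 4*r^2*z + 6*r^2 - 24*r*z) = r^2 + 6*r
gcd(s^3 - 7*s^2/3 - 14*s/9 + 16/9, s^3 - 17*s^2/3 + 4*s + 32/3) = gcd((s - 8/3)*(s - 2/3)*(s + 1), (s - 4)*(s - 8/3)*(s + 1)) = s^2 - 5*s/3 - 8/3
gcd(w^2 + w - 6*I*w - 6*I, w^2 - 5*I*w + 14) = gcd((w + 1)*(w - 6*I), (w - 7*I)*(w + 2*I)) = 1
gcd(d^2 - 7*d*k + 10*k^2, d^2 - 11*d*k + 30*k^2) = d - 5*k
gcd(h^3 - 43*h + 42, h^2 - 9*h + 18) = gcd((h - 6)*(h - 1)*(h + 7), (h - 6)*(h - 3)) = h - 6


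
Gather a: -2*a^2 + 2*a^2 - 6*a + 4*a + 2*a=0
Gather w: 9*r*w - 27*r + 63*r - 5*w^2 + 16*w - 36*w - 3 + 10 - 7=36*r - 5*w^2 + w*(9*r - 20)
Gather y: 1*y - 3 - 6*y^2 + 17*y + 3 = -6*y^2 + 18*y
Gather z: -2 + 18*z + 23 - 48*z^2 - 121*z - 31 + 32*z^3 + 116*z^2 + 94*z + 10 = 32*z^3 + 68*z^2 - 9*z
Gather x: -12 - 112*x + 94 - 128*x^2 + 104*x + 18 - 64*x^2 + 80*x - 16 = -192*x^2 + 72*x + 84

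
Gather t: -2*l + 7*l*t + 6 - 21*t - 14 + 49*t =-2*l + t*(7*l + 28) - 8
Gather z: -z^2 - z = -z^2 - z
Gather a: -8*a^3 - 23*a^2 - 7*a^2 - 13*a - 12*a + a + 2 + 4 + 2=-8*a^3 - 30*a^2 - 24*a + 8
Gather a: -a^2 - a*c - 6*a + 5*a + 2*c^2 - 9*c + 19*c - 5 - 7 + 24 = -a^2 + a*(-c - 1) + 2*c^2 + 10*c + 12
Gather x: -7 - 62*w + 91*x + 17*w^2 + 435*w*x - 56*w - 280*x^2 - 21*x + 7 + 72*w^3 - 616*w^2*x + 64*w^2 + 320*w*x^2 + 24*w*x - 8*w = 72*w^3 + 81*w^2 - 126*w + x^2*(320*w - 280) + x*(-616*w^2 + 459*w + 70)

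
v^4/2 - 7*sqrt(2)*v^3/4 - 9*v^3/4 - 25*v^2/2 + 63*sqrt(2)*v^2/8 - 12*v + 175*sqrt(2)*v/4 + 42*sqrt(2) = (v/2 + 1)*(v - 8)*(v + 3/2)*(v - 7*sqrt(2)/2)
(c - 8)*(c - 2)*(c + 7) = c^3 - 3*c^2 - 54*c + 112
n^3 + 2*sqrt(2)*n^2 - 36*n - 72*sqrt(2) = (n - 6)*(n + 6)*(n + 2*sqrt(2))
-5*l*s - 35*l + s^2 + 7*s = (-5*l + s)*(s + 7)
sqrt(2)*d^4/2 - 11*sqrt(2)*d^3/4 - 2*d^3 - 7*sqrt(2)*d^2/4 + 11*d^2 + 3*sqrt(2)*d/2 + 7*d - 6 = (d - 6)*(d - 1/2)*(d - 2*sqrt(2))*(sqrt(2)*d/2 + sqrt(2)/2)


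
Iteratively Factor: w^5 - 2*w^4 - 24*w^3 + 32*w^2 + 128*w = (w - 4)*(w^4 + 2*w^3 - 16*w^2 - 32*w) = (w - 4)*(w + 2)*(w^3 - 16*w) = w*(w - 4)*(w + 2)*(w^2 - 16) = w*(w - 4)^2*(w + 2)*(w + 4)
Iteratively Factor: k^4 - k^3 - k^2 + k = (k)*(k^3 - k^2 - k + 1) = k*(k - 1)*(k^2 - 1) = k*(k - 1)*(k + 1)*(k - 1)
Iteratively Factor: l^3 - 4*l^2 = (l - 4)*(l^2) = l*(l - 4)*(l)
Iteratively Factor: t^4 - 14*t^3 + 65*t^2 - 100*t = (t - 5)*(t^3 - 9*t^2 + 20*t) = (t - 5)^2*(t^2 - 4*t) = t*(t - 5)^2*(t - 4)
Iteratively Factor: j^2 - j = (j)*(j - 1)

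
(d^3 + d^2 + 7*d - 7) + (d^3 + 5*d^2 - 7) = 2*d^3 + 6*d^2 + 7*d - 14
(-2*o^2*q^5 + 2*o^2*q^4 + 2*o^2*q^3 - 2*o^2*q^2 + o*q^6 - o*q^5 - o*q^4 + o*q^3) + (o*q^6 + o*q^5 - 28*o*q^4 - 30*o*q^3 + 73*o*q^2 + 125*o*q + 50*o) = -2*o^2*q^5 + 2*o^2*q^4 + 2*o^2*q^3 - 2*o^2*q^2 + 2*o*q^6 - 29*o*q^4 - 29*o*q^3 + 73*o*q^2 + 125*o*q + 50*o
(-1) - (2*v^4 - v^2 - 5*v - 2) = -2*v^4 + v^2 + 5*v + 1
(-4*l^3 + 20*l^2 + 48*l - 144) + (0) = -4*l^3 + 20*l^2 + 48*l - 144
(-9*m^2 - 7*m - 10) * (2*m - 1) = -18*m^3 - 5*m^2 - 13*m + 10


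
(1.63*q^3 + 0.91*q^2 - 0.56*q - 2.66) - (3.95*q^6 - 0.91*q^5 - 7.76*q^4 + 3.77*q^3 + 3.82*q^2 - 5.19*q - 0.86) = -3.95*q^6 + 0.91*q^5 + 7.76*q^4 - 2.14*q^3 - 2.91*q^2 + 4.63*q - 1.8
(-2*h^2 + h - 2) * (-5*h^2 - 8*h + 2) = 10*h^4 + 11*h^3 - 2*h^2 + 18*h - 4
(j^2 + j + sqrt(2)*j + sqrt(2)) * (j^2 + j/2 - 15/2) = j^4 + sqrt(2)*j^3 + 3*j^3/2 - 7*j^2 + 3*sqrt(2)*j^2/2 - 7*sqrt(2)*j - 15*j/2 - 15*sqrt(2)/2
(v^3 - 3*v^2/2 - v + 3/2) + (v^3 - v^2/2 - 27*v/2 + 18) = 2*v^3 - 2*v^2 - 29*v/2 + 39/2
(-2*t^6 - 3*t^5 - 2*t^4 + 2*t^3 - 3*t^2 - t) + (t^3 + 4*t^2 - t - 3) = -2*t^6 - 3*t^5 - 2*t^4 + 3*t^3 + t^2 - 2*t - 3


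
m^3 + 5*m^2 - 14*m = m*(m - 2)*(m + 7)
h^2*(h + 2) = h^3 + 2*h^2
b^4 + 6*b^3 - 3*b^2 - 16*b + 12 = (b - 1)^2*(b + 2)*(b + 6)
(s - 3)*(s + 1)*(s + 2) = s^3 - 7*s - 6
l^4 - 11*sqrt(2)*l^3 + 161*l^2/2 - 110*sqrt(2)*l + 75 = (l - 5*sqrt(2))*(l - 3*sqrt(2))*(l - 5*sqrt(2)/2)*(l - sqrt(2)/2)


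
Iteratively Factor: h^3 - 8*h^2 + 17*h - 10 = (h - 5)*(h^2 - 3*h + 2) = (h - 5)*(h - 1)*(h - 2)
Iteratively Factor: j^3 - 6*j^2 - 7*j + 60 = (j - 4)*(j^2 - 2*j - 15) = (j - 4)*(j + 3)*(j - 5)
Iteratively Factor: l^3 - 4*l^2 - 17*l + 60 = (l - 3)*(l^2 - l - 20) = (l - 5)*(l - 3)*(l + 4)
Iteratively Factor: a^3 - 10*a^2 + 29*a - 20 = (a - 5)*(a^2 - 5*a + 4) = (a - 5)*(a - 4)*(a - 1)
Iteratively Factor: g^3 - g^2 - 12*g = (g - 4)*(g^2 + 3*g) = (g - 4)*(g + 3)*(g)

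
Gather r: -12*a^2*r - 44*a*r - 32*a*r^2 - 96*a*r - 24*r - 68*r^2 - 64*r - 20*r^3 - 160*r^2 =-20*r^3 + r^2*(-32*a - 228) + r*(-12*a^2 - 140*a - 88)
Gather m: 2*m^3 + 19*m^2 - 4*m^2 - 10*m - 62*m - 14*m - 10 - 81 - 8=2*m^3 + 15*m^2 - 86*m - 99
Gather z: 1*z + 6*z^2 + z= 6*z^2 + 2*z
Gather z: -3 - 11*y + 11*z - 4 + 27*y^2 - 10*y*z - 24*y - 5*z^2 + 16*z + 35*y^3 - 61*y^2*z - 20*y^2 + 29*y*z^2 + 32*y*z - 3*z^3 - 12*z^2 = 35*y^3 + 7*y^2 - 35*y - 3*z^3 + z^2*(29*y - 17) + z*(-61*y^2 + 22*y + 27) - 7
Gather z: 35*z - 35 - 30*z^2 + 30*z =-30*z^2 + 65*z - 35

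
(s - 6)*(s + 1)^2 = s^3 - 4*s^2 - 11*s - 6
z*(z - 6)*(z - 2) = z^3 - 8*z^2 + 12*z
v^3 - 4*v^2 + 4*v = v*(v - 2)^2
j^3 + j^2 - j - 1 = (j - 1)*(j + 1)^2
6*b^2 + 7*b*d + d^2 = (b + d)*(6*b + d)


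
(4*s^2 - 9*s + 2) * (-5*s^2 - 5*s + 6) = -20*s^4 + 25*s^3 + 59*s^2 - 64*s + 12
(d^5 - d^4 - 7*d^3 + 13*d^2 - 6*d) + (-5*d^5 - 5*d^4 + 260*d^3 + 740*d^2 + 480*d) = -4*d^5 - 6*d^4 + 253*d^3 + 753*d^2 + 474*d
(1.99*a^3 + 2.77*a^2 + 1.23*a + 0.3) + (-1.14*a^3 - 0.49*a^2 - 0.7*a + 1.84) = 0.85*a^3 + 2.28*a^2 + 0.53*a + 2.14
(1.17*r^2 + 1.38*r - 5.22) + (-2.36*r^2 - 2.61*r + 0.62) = -1.19*r^2 - 1.23*r - 4.6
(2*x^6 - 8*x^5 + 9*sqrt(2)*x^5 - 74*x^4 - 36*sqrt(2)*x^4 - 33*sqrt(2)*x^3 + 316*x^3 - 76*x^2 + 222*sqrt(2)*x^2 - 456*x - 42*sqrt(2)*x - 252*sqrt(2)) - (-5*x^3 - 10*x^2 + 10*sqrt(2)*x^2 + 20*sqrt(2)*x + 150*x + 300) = 2*x^6 - 8*x^5 + 9*sqrt(2)*x^5 - 74*x^4 - 36*sqrt(2)*x^4 - 33*sqrt(2)*x^3 + 321*x^3 - 66*x^2 + 212*sqrt(2)*x^2 - 606*x - 62*sqrt(2)*x - 252*sqrt(2) - 300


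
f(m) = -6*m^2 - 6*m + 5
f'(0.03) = -6.36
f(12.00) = -931.00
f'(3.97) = -53.64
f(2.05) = -32.52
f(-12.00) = -787.00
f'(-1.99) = 17.88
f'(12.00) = -150.00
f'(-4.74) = 50.88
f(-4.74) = -101.37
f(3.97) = -113.39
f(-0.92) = 5.44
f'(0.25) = -9.00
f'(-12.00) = 138.00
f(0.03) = 4.81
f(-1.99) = -6.82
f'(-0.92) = 5.04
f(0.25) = 3.12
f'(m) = -12*m - 6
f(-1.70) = -2.14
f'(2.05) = -30.60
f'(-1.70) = 14.40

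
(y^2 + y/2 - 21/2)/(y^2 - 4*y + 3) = (y + 7/2)/(y - 1)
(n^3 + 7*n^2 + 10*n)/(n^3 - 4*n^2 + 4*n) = (n^2 + 7*n + 10)/(n^2 - 4*n + 4)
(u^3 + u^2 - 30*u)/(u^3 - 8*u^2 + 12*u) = (u^2 + u - 30)/(u^2 - 8*u + 12)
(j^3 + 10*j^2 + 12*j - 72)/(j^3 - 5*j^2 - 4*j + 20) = (j^2 + 12*j + 36)/(j^2 - 3*j - 10)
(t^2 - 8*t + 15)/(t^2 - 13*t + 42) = (t^2 - 8*t + 15)/(t^2 - 13*t + 42)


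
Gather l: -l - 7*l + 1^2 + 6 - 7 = -8*l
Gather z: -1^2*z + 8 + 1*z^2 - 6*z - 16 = z^2 - 7*z - 8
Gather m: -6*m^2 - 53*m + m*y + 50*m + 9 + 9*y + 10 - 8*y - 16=-6*m^2 + m*(y - 3) + y + 3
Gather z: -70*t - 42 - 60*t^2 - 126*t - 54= -60*t^2 - 196*t - 96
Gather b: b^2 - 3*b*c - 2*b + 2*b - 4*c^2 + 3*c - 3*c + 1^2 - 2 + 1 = b^2 - 3*b*c - 4*c^2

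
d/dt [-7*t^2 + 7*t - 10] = 7 - 14*t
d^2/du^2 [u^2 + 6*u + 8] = 2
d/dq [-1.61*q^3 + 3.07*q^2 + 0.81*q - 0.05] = -4.83*q^2 + 6.14*q + 0.81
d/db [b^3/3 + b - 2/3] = b^2 + 1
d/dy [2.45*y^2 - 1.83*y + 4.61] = 4.9*y - 1.83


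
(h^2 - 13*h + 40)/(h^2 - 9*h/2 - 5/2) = 2*(h - 8)/(2*h + 1)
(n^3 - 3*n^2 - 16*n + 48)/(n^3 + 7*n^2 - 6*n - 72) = (n - 4)/(n + 6)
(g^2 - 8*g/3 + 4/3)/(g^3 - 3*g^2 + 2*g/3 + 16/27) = 9*(g - 2)/(9*g^2 - 21*g - 8)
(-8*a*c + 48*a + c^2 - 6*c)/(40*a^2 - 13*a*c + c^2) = (6 - c)/(5*a - c)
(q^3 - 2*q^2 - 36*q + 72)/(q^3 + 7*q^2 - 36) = (q - 6)/(q + 3)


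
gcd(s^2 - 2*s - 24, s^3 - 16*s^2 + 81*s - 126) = s - 6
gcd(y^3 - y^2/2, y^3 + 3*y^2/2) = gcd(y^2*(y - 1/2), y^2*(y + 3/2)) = y^2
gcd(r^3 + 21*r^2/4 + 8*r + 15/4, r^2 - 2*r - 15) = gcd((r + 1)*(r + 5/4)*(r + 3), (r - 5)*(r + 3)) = r + 3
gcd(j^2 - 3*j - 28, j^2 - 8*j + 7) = j - 7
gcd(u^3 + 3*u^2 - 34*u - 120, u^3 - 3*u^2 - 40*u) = u + 5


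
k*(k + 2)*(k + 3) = k^3 + 5*k^2 + 6*k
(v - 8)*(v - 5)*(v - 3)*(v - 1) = v^4 - 17*v^3 + 95*v^2 - 199*v + 120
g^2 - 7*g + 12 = (g - 4)*(g - 3)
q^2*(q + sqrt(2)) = q^3 + sqrt(2)*q^2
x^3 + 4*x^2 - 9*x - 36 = (x - 3)*(x + 3)*(x + 4)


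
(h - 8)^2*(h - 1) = h^3 - 17*h^2 + 80*h - 64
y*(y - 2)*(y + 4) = y^3 + 2*y^2 - 8*y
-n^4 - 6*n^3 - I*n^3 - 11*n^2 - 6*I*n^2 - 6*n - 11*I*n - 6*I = (n + 2)*(n + 3)*(-I*n + 1)*(-I*n - I)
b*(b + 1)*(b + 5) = b^3 + 6*b^2 + 5*b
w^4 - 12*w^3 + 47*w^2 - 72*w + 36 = (w - 6)*(w - 3)*(w - 2)*(w - 1)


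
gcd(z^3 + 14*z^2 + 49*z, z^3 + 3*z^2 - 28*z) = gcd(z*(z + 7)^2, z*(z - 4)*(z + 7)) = z^2 + 7*z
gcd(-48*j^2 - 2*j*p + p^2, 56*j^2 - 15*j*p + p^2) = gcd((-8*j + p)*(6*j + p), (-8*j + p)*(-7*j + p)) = -8*j + p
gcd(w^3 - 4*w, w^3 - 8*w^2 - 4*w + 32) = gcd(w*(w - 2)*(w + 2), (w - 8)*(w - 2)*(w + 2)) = w^2 - 4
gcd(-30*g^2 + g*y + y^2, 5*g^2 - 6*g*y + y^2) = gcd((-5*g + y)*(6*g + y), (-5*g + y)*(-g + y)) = -5*g + y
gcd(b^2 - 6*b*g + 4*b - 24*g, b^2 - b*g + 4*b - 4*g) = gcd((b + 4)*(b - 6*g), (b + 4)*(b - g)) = b + 4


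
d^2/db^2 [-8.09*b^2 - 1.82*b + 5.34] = -16.1800000000000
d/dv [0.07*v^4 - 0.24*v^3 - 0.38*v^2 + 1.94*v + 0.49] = 0.28*v^3 - 0.72*v^2 - 0.76*v + 1.94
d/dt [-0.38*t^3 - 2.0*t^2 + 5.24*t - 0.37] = -1.14*t^2 - 4.0*t + 5.24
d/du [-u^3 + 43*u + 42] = 43 - 3*u^2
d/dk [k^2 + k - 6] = 2*k + 1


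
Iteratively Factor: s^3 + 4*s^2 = (s)*(s^2 + 4*s) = s*(s + 4)*(s)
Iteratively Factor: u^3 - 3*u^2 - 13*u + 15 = (u - 5)*(u^2 + 2*u - 3) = (u - 5)*(u - 1)*(u + 3)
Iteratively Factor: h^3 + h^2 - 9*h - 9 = (h + 3)*(h^2 - 2*h - 3) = (h - 3)*(h + 3)*(h + 1)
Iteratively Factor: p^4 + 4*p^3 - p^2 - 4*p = (p - 1)*(p^3 + 5*p^2 + 4*p) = (p - 1)*(p + 1)*(p^2 + 4*p) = (p - 1)*(p + 1)*(p + 4)*(p)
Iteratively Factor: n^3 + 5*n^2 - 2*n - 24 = (n - 2)*(n^2 + 7*n + 12) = (n - 2)*(n + 4)*(n + 3)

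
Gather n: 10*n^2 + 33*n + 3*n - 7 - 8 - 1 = 10*n^2 + 36*n - 16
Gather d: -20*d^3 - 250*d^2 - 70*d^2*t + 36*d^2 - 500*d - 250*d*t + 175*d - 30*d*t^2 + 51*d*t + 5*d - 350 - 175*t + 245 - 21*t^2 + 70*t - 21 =-20*d^3 + d^2*(-70*t - 214) + d*(-30*t^2 - 199*t - 320) - 21*t^2 - 105*t - 126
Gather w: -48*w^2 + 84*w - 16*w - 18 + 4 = -48*w^2 + 68*w - 14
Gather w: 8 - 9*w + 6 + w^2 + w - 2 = w^2 - 8*w + 12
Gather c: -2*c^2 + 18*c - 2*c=-2*c^2 + 16*c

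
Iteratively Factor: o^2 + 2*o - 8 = (o - 2)*(o + 4)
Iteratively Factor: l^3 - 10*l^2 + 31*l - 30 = (l - 2)*(l^2 - 8*l + 15) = (l - 3)*(l - 2)*(l - 5)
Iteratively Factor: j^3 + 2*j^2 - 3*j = (j - 1)*(j^2 + 3*j) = j*(j - 1)*(j + 3)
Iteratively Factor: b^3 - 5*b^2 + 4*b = (b)*(b^2 - 5*b + 4) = b*(b - 4)*(b - 1)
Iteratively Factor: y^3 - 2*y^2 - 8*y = (y)*(y^2 - 2*y - 8) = y*(y + 2)*(y - 4)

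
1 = 1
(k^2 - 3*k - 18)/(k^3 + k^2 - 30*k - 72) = 1/(k + 4)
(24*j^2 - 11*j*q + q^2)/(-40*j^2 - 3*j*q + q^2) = (-3*j + q)/(5*j + q)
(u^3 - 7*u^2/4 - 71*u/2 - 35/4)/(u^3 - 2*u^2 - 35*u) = (u + 1/4)/u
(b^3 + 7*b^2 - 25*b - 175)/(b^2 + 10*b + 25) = (b^2 + 2*b - 35)/(b + 5)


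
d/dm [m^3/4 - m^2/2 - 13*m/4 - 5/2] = 3*m^2/4 - m - 13/4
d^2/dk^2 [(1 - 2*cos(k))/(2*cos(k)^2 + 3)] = 2*(-36*sin(k)^4*cos(k) + 8*sin(k)^4 + 8*sin(k)^2 - 10*cos(k) + 3*cos(3*k) + 2*cos(5*k) - 10)/(2*sin(k)^2 - 5)^3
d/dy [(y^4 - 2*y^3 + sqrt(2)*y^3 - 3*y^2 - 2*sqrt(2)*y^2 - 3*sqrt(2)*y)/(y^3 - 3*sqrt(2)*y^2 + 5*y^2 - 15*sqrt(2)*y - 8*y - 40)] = (y^6 - 6*sqrt(2)*y^5 + 10*y^5 - 32*sqrt(2)*y^4 - 37*y^4 - 188*y^3 + 50*sqrt(2)*y^3 - 44*sqrt(2)*y^2 + 306*y^2 + 160*sqrt(2)*y + 240*y + 120*sqrt(2))/(y^6 - 6*sqrt(2)*y^5 + 10*y^5 - 60*sqrt(2)*y^4 + 27*y^4 - 102*sqrt(2)*y^3 + 20*y^3 + 114*y^2 + 480*sqrt(2)*y^2 + 640*y + 1200*sqrt(2)*y + 1600)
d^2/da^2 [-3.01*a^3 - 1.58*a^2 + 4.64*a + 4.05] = -18.06*a - 3.16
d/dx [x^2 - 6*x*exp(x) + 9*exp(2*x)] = -6*x*exp(x) + 2*x + 18*exp(2*x) - 6*exp(x)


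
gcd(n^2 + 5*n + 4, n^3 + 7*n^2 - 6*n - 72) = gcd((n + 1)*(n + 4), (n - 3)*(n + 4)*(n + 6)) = n + 4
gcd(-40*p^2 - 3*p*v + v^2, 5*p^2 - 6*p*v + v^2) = 1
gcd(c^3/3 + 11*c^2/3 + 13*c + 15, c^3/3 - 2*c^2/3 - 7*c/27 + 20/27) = 1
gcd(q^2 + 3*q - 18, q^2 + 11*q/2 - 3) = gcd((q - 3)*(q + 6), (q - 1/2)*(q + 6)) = q + 6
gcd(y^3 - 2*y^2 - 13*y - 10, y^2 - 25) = y - 5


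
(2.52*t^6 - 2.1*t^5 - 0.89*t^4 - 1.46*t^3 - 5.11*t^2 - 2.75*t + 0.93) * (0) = 0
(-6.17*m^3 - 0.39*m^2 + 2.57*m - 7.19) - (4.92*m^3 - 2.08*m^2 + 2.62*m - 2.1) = -11.09*m^3 + 1.69*m^2 - 0.0500000000000003*m - 5.09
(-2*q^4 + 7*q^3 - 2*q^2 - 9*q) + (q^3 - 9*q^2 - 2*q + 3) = -2*q^4 + 8*q^3 - 11*q^2 - 11*q + 3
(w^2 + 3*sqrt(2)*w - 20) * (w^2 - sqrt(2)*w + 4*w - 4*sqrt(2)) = w^4 + 2*sqrt(2)*w^3 + 4*w^3 - 26*w^2 + 8*sqrt(2)*w^2 - 104*w + 20*sqrt(2)*w + 80*sqrt(2)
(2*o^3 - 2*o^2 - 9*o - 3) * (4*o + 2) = 8*o^4 - 4*o^3 - 40*o^2 - 30*o - 6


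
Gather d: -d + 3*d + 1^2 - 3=2*d - 2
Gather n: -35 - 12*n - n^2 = -n^2 - 12*n - 35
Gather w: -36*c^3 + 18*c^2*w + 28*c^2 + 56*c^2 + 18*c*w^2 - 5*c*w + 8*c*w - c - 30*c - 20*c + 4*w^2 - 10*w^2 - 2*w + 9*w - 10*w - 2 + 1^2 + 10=-36*c^3 + 84*c^2 - 51*c + w^2*(18*c - 6) + w*(18*c^2 + 3*c - 3) + 9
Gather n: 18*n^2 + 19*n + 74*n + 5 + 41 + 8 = 18*n^2 + 93*n + 54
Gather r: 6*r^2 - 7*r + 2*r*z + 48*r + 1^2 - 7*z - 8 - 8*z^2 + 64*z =6*r^2 + r*(2*z + 41) - 8*z^2 + 57*z - 7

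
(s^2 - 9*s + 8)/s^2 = 1 - 9/s + 8/s^2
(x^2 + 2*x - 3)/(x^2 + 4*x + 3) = (x - 1)/(x + 1)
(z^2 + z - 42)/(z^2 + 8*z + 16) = (z^2 + z - 42)/(z^2 + 8*z + 16)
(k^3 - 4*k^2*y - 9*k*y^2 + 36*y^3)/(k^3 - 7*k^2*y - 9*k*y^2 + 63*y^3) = (-k + 4*y)/(-k + 7*y)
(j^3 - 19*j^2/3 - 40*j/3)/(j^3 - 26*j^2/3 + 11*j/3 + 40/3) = j*(3*j + 5)/(3*j^2 - 2*j - 5)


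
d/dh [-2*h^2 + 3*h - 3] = 3 - 4*h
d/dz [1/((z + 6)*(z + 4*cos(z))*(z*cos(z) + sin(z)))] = ((z + 6)*(z + 4*cos(z))*(z*sin(z) - 2*cos(z)) + (z + 6)*(z*cos(z) + sin(z))*(4*sin(z) - 1) - (z + 4*cos(z))*(z*cos(z) + sin(z)))/((z + 6)^2*(z + 4*cos(z))^2*(z*cos(z) + sin(z))^2)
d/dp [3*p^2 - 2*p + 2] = 6*p - 2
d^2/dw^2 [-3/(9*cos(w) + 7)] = 27*(9*cos(w)^2 - 7*cos(w) - 18)/(9*cos(w) + 7)^3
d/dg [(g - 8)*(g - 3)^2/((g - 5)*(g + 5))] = (g^4 - 132*g^2 + 844*g - 1425)/(g^4 - 50*g^2 + 625)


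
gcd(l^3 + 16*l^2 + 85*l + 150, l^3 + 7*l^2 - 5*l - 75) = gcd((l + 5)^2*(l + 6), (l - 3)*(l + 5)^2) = l^2 + 10*l + 25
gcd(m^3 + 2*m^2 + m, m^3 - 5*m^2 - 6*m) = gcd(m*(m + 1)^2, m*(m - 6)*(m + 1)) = m^2 + m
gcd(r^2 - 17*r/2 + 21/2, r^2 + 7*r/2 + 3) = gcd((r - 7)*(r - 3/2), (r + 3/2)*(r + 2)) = 1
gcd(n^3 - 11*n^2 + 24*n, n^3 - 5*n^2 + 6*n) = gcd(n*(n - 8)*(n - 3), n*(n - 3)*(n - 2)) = n^2 - 3*n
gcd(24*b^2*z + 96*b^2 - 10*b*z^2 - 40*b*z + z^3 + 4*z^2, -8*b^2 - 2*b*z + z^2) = -4*b + z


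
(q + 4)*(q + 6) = q^2 + 10*q + 24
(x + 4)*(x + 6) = x^2 + 10*x + 24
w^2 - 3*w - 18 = (w - 6)*(w + 3)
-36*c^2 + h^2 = (-6*c + h)*(6*c + h)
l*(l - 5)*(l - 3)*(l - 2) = l^4 - 10*l^3 + 31*l^2 - 30*l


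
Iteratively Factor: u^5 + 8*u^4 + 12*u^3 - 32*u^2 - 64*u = (u + 4)*(u^4 + 4*u^3 - 4*u^2 - 16*u) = (u + 2)*(u + 4)*(u^3 + 2*u^2 - 8*u) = (u + 2)*(u + 4)^2*(u^2 - 2*u) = (u - 2)*(u + 2)*(u + 4)^2*(u)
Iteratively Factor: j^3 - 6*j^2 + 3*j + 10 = (j - 5)*(j^2 - j - 2) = (j - 5)*(j - 2)*(j + 1)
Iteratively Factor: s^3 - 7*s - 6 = (s + 1)*(s^2 - s - 6) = (s - 3)*(s + 1)*(s + 2)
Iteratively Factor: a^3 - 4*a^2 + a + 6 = (a - 2)*(a^2 - 2*a - 3) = (a - 3)*(a - 2)*(a + 1)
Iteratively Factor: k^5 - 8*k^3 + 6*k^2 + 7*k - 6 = (k + 1)*(k^4 - k^3 - 7*k^2 + 13*k - 6) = (k - 1)*(k + 1)*(k^3 - 7*k + 6) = (k - 1)*(k + 1)*(k + 3)*(k^2 - 3*k + 2) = (k - 2)*(k - 1)*(k + 1)*(k + 3)*(k - 1)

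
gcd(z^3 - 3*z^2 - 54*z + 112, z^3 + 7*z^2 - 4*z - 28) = z^2 + 5*z - 14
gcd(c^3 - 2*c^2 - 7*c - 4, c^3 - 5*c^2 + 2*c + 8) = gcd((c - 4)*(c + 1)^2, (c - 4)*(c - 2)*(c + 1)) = c^2 - 3*c - 4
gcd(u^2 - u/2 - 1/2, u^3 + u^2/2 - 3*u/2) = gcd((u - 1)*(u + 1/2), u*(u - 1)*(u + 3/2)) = u - 1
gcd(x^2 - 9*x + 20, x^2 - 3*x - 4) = x - 4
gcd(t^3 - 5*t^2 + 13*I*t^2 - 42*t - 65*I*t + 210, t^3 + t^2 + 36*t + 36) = t + 6*I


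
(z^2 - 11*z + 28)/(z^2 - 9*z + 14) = (z - 4)/(z - 2)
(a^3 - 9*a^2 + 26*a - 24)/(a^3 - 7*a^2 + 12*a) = (a - 2)/a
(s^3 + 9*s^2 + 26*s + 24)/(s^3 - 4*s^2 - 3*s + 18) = (s^2 + 7*s + 12)/(s^2 - 6*s + 9)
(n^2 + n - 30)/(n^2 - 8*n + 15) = (n + 6)/(n - 3)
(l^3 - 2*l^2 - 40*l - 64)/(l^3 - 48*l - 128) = (l + 2)/(l + 4)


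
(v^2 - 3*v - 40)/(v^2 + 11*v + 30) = (v - 8)/(v + 6)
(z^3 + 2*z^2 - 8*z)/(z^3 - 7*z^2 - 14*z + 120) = z*(z - 2)/(z^2 - 11*z + 30)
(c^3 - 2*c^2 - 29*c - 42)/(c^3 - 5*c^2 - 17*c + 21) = (c + 2)/(c - 1)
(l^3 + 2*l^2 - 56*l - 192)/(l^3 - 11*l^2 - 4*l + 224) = (l + 6)/(l - 7)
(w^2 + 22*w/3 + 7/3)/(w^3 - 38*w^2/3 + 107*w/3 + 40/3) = (w + 7)/(w^2 - 13*w + 40)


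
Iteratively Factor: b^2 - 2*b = (b - 2)*(b)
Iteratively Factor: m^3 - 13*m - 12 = (m + 1)*(m^2 - m - 12) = (m + 1)*(m + 3)*(m - 4)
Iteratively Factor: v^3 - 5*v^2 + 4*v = (v - 4)*(v^2 - v) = (v - 4)*(v - 1)*(v)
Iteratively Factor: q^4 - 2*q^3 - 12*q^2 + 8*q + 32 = (q - 2)*(q^3 - 12*q - 16) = (q - 2)*(q + 2)*(q^2 - 2*q - 8) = (q - 4)*(q - 2)*(q + 2)*(q + 2)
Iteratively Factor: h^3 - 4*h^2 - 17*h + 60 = (h + 4)*(h^2 - 8*h + 15) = (h - 3)*(h + 4)*(h - 5)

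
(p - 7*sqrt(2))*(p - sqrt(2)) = p^2 - 8*sqrt(2)*p + 14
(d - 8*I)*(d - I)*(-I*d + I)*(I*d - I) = d^4 - 2*d^3 - 9*I*d^3 - 7*d^2 + 18*I*d^2 + 16*d - 9*I*d - 8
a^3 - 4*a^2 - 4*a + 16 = (a - 4)*(a - 2)*(a + 2)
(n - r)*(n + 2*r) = n^2 + n*r - 2*r^2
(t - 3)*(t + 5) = t^2 + 2*t - 15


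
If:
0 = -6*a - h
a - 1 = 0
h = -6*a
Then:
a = 1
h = -6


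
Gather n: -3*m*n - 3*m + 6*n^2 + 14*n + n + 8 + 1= -3*m + 6*n^2 + n*(15 - 3*m) + 9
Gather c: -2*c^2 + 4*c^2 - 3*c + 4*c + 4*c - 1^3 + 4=2*c^2 + 5*c + 3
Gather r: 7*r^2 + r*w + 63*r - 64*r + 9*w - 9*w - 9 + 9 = 7*r^2 + r*(w - 1)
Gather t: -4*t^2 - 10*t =-4*t^2 - 10*t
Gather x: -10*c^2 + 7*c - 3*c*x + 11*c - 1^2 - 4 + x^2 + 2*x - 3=-10*c^2 + 18*c + x^2 + x*(2 - 3*c) - 8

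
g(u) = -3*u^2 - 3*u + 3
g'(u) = -6*u - 3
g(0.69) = -0.50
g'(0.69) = -7.14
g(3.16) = -36.44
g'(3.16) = -21.96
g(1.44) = -7.54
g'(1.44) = -11.64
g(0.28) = 1.92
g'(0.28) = -4.68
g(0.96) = -2.64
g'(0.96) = -8.76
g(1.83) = -12.54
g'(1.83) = -13.98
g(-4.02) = -33.42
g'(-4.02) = 21.12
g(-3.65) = -26.02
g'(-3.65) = 18.90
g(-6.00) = -87.00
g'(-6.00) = 33.00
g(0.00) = 3.00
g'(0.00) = -3.00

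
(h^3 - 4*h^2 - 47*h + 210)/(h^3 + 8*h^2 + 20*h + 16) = (h^3 - 4*h^2 - 47*h + 210)/(h^3 + 8*h^2 + 20*h + 16)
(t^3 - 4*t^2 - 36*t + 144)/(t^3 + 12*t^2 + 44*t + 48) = (t^2 - 10*t + 24)/(t^2 + 6*t + 8)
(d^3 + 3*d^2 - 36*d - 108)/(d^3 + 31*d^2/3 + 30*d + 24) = 3*(d - 6)/(3*d + 4)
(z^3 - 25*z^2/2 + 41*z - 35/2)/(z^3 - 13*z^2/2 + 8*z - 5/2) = (z - 7)/(z - 1)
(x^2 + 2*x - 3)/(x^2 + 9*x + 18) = (x - 1)/(x + 6)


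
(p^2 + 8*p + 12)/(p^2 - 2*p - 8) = (p + 6)/(p - 4)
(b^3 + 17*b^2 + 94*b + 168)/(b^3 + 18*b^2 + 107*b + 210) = (b + 4)/(b + 5)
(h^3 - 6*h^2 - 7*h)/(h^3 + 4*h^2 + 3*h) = (h - 7)/(h + 3)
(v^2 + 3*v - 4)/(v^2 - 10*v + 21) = (v^2 + 3*v - 4)/(v^2 - 10*v + 21)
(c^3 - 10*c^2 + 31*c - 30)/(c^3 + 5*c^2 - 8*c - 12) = (c^2 - 8*c + 15)/(c^2 + 7*c + 6)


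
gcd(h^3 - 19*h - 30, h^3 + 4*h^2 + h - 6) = h^2 + 5*h + 6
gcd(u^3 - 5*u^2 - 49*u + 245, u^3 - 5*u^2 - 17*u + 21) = u - 7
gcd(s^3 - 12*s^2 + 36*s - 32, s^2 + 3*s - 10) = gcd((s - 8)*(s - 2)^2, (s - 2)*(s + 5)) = s - 2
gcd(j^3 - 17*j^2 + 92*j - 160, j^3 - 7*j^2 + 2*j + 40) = j^2 - 9*j + 20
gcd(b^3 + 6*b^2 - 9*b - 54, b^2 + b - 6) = b + 3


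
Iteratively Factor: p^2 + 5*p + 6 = (p + 3)*(p + 2)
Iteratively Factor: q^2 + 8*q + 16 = (q + 4)*(q + 4)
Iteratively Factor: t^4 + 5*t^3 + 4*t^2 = (t)*(t^3 + 5*t^2 + 4*t) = t*(t + 4)*(t^2 + t) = t^2*(t + 4)*(t + 1)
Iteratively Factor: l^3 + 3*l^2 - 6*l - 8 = (l - 2)*(l^2 + 5*l + 4) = (l - 2)*(l + 1)*(l + 4)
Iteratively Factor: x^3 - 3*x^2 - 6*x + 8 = (x + 2)*(x^2 - 5*x + 4) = (x - 4)*(x + 2)*(x - 1)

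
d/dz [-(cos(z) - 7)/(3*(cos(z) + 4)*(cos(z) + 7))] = (sin(z)^2 + 14*cos(z) + 104)*sin(z)/(3*(cos(z) + 4)^2*(cos(z) + 7)^2)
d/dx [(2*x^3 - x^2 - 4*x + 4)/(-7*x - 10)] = (-28*x^3 - 53*x^2 + 20*x + 68)/(49*x^2 + 140*x + 100)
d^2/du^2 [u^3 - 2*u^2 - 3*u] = 6*u - 4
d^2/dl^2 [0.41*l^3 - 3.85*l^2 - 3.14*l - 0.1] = 2.46*l - 7.7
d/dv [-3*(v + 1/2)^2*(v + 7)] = -9*v^2 - 48*v - 87/4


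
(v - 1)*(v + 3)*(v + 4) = v^3 + 6*v^2 + 5*v - 12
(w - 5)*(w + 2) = w^2 - 3*w - 10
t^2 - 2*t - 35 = (t - 7)*(t + 5)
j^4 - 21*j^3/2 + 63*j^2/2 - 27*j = j*(j - 6)*(j - 3)*(j - 3/2)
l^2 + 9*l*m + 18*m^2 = (l + 3*m)*(l + 6*m)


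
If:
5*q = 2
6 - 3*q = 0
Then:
No Solution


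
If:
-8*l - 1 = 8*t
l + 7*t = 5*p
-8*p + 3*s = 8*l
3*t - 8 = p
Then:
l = -41/9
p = 127/24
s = 53/27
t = 319/72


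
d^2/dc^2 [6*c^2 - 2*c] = 12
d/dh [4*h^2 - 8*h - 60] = 8*h - 8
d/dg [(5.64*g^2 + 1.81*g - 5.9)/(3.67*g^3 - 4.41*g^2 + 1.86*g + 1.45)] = (-20.6988*g^4 - 13.2854*g^3 + 83.4315*g^2 - 35.682*g + 13.5985)/(13.4689*g^6 - 32.3694*g^5 + 33.1005*g^4 - 5.7622*g^3 - 9.3294*g^2 + 5.394*g + 2.1025)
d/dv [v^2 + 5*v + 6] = 2*v + 5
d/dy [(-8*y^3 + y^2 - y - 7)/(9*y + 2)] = (-144*y^3 - 39*y^2 + 4*y + 61)/(81*y^2 + 36*y + 4)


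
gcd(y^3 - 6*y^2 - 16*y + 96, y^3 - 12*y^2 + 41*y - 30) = y - 6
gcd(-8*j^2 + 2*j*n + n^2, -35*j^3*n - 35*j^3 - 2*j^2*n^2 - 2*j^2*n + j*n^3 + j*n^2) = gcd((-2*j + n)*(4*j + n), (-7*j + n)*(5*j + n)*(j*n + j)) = 1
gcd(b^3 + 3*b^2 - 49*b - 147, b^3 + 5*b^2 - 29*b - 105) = b^2 + 10*b + 21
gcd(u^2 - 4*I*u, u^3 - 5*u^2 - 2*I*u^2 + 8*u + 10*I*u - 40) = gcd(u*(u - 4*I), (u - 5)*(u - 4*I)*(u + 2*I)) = u - 4*I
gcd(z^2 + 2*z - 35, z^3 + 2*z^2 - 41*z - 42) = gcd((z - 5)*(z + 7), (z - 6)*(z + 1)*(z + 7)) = z + 7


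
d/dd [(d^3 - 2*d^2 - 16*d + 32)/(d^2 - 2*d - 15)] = (d^4 - 4*d^3 - 25*d^2 - 4*d + 304)/(d^4 - 4*d^3 - 26*d^2 + 60*d + 225)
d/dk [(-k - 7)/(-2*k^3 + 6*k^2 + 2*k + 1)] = (-4*k^3 - 36*k^2 + 84*k + 13)/(4*k^6 - 24*k^5 + 28*k^4 + 20*k^3 + 16*k^2 + 4*k + 1)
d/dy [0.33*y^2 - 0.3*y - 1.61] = 0.66*y - 0.3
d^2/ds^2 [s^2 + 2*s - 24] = 2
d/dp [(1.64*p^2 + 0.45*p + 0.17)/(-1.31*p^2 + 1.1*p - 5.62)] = (2.3935*p^2 - 17.9882*p - 2.716)/(1.7161*p^4 - 2.882*p^3 + 15.9344*p^2 - 12.364*p + 31.5844)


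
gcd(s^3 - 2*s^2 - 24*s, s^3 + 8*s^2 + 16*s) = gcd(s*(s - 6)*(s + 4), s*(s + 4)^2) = s^2 + 4*s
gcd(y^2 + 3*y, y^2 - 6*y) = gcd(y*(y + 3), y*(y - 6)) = y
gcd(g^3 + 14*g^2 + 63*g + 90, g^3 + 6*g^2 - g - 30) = g^2 + 8*g + 15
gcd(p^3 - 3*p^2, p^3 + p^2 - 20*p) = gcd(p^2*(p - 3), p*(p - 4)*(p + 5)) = p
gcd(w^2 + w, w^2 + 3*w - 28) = 1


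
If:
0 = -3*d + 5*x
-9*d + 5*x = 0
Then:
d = 0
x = 0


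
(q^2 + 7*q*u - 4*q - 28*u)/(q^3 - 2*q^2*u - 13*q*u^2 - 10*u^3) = (-q^2 - 7*q*u + 4*q + 28*u)/(-q^3 + 2*q^2*u + 13*q*u^2 + 10*u^3)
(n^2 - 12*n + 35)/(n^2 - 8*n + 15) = (n - 7)/(n - 3)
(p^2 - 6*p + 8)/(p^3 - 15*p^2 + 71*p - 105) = (p^2 - 6*p + 8)/(p^3 - 15*p^2 + 71*p - 105)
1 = 1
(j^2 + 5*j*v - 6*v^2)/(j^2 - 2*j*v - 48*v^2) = (-j + v)/(-j + 8*v)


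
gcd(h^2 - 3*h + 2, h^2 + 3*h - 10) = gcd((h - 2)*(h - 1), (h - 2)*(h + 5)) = h - 2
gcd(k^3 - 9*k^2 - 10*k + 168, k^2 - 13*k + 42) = k^2 - 13*k + 42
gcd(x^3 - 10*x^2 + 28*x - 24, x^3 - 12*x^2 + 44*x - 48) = x^2 - 8*x + 12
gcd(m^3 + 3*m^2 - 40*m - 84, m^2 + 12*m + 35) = m + 7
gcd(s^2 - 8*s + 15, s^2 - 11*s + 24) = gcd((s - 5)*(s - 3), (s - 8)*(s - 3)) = s - 3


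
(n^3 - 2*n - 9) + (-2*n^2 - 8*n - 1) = n^3 - 2*n^2 - 10*n - 10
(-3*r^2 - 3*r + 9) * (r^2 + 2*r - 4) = -3*r^4 - 9*r^3 + 15*r^2 + 30*r - 36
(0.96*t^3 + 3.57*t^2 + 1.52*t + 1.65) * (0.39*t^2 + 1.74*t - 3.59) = 0.3744*t^5 + 3.0627*t^4 + 3.3582*t^3 - 9.528*t^2 - 2.5858*t - 5.9235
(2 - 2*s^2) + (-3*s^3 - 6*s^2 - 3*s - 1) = -3*s^3 - 8*s^2 - 3*s + 1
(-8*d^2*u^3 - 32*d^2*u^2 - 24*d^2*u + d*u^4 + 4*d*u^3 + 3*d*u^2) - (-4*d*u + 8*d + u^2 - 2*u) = -8*d^2*u^3 - 32*d^2*u^2 - 24*d^2*u + d*u^4 + 4*d*u^3 + 3*d*u^2 + 4*d*u - 8*d - u^2 + 2*u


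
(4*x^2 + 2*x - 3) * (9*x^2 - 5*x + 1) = 36*x^4 - 2*x^3 - 33*x^2 + 17*x - 3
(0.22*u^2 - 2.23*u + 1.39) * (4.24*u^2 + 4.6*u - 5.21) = 0.9328*u^4 - 8.4432*u^3 - 5.5106*u^2 + 18.0123*u - 7.2419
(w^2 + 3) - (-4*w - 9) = w^2 + 4*w + 12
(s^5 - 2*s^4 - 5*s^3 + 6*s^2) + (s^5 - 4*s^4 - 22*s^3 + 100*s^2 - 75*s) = 2*s^5 - 6*s^4 - 27*s^3 + 106*s^2 - 75*s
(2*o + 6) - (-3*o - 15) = 5*o + 21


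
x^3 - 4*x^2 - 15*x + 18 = (x - 6)*(x - 1)*(x + 3)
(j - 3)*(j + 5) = j^2 + 2*j - 15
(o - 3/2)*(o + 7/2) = o^2 + 2*o - 21/4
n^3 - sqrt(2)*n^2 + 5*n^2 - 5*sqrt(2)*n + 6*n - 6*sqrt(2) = (n + 2)*(n + 3)*(n - sqrt(2))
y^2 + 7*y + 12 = (y + 3)*(y + 4)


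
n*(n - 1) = n^2 - n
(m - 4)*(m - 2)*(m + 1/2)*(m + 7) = m^4 + 3*m^3/2 - 67*m^2/2 + 39*m + 28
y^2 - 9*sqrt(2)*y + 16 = (y - 8*sqrt(2))*(y - sqrt(2))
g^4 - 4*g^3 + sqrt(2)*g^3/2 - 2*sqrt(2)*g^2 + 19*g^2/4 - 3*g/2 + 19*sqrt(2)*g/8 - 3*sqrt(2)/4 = (g - 2)*(g - 3/2)*(g - 1/2)*(g + sqrt(2)/2)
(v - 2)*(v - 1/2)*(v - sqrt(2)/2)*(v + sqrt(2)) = v^4 - 5*v^3/2 + sqrt(2)*v^3/2 - 5*sqrt(2)*v^2/4 + sqrt(2)*v/2 + 5*v/2 - 1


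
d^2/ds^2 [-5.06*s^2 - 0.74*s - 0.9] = -10.1200000000000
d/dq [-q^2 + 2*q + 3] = 2 - 2*q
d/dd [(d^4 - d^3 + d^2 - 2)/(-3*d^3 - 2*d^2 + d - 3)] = (-3*d^6 - 4*d^5 + 8*d^4 - 14*d^3 - 8*d^2 - 14*d + 2)/(9*d^6 + 12*d^5 - 2*d^4 + 14*d^3 + 13*d^2 - 6*d + 9)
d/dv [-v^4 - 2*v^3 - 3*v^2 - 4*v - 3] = -4*v^3 - 6*v^2 - 6*v - 4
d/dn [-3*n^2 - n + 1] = -6*n - 1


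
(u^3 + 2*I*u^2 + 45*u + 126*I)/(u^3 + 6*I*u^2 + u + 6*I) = (u^2 - 4*I*u + 21)/(u^2 + 1)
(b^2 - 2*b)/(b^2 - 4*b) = (b - 2)/(b - 4)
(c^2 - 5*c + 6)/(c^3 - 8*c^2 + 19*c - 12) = (c - 2)/(c^2 - 5*c + 4)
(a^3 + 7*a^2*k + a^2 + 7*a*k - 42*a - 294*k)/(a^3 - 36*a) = (a^2 + 7*a*k + 7*a + 49*k)/(a*(a + 6))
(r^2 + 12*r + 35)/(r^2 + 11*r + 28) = (r + 5)/(r + 4)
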